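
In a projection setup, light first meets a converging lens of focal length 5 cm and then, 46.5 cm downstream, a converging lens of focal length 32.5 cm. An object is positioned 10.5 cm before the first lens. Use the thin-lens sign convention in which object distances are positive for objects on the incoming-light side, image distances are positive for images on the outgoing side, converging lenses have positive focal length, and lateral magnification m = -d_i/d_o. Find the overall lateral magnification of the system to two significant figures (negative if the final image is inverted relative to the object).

6.6

Lens 1: 1/d_i1 = 1/f_1 - 1/d_o1 = 1/5 - 1/10.5 = 0.10476 cm^-1, so d_i1 = 9.545 cm.
m_1 = -(9.545)/10.5 = -0.9091.
That image sits 36.955 cm in front of the second lens, so d_o2 = 36.955 cm.
Lens 2: 1/d_i2 = 1/f_2 - 1/d_o2 = 1/32.5 - 1/(36.955) = 0.00371 cm^-1, so d_i2 = 269.617 cm.
m_2 = -(269.617)/(36.955) = -7.2959.
The system's lateral magnification is m_1 m_2 = (-0.9091)(-7.2959) = 6.6327.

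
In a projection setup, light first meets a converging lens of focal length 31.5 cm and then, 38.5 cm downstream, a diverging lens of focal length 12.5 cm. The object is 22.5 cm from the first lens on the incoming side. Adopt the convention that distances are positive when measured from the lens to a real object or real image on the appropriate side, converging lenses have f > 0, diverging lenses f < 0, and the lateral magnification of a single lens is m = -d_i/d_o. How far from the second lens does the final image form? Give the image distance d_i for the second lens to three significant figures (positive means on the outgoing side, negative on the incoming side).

First lens: d_i1 = 1/(1/31.5 - 1/22.5) = -78.750 cm.
The intermediate image is virtual, 78.750 cm to the left of lens 1, so d_o2 = L - d_i1 = 38.5 - (-78.750) = 117.250 cm.
Second lens: d_i2 = 1/(1/(-12.5) - 1/(117.250)) = -11.296 cm.

-11.3 cm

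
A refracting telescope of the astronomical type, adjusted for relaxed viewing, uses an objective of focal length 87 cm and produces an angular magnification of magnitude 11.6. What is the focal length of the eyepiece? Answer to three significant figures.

|M| = f_obj/f_eye, so f_eye = f_obj/|M| = 87/11.6 = 7.500 cm.

7.50 cm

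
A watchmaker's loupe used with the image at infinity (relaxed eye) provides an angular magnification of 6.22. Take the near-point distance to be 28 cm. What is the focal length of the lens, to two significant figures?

4.5 cm

For the image at infinity, M = D/f.
f = D/M = 28/6.22 = 4.502 cm.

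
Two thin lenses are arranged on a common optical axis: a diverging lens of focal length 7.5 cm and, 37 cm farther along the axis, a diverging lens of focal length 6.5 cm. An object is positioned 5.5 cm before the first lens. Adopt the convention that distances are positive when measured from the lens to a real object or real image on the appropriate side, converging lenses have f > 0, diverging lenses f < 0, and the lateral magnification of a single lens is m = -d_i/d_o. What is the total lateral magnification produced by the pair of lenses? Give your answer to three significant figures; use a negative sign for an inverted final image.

First lens: d_i1 = 1/(1/(-7.5) - 1/5.5) = -3.173 cm.
m_1 = -(-3.173)/5.5 = 0.5769.
With d_i1 < 0 the first image is virtual and lies on the object side; the object distance for lens 2 is d_o2 = 37 - (-3.173) = 40.173 cm.
Second lens: d_i2 = 1/(1/(-6.5) - 1/(40.173)) = -5.595 cm.
m_2 = -(-5.595)/(40.173) = 0.1393.
Overall magnification: m = m_1 m_2 = 0.0803.

0.0803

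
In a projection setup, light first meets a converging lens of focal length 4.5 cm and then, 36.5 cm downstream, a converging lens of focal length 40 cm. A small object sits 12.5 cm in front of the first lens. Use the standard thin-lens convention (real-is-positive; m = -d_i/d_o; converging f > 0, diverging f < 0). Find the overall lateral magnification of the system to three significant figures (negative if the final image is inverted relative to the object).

Applying the thin-lens equation to the first lens, 1/4.5 = 1/12.5 + 1/d_i1, which gives d_i1 = 7.031 cm.
Its lateral magnification is m_1 = -d_i1/d_o1 = -(7.031)/12.5 = -0.5625.
That image sits 29.469 cm in front of the second lens, so d_o2 = 29.469 cm.
Applying the thin-lens equation again with f_2 = 40 cm and d_o2 = 29.469 cm gives d_i2 = -111.929 cm.
m_2 = -(-111.929)/(29.469) = 3.7982.
The system's lateral magnification is m_1 m_2 = (-0.5625)(3.7982) = -2.1365.

-2.14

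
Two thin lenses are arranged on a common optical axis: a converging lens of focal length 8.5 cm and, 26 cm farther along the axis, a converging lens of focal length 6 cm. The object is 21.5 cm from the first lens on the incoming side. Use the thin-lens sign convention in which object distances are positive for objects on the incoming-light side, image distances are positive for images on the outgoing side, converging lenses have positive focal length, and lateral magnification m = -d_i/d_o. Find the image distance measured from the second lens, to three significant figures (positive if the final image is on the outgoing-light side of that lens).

12.1 cm

Lens 1: 1/d_i1 = 1/f_1 - 1/d_o1 = 1/8.5 - 1/21.5 = 0.07114 cm^-1, so d_i1 = 14.058 cm.
That image sits 11.942 cm in front of the second lens, so d_o2 = 11.942 cm.
Lens 2: 1/d_i2 = 1/f_2 - 1/d_o2 = 1/6 - 1/(11.942) = 0.08293 cm^-1, so d_i2 = 12.058 cm.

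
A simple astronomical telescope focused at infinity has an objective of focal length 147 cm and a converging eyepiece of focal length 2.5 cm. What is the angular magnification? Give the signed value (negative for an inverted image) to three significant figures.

-58.8

M = -f_obj/f_eye = -147/(2.5) = -58.800.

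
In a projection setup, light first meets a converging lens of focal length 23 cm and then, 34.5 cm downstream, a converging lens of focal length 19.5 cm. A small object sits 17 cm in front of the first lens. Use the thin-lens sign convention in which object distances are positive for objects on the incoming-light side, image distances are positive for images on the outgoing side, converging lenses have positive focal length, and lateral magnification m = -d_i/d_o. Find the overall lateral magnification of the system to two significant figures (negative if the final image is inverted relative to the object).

First lens: d_i1 = 1/(1/23 - 1/17) = -65.167 cm.
m_1 = -(-65.167)/17 = 3.8333.
The intermediate image is virtual, 65.167 cm to the left of lens 1, so d_o2 = L - d_i1 = 34.5 - (-65.167) = 99.667 cm.
Second lens: d_i2 = 1/(1/19.5 - 1/(99.667)) = 24.243 cm.
m_2 = -(24.243)/(99.667) = -0.2432.
The system's lateral magnification is m_1 m_2 = (3.8333)(-0.2432) = -0.9324.

-0.93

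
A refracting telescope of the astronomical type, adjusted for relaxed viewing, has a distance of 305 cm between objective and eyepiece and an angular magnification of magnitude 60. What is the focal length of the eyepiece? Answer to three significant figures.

In normal adjustment the tube length equals f_obj + f_eye and |M| = f_obj/f_eye.
So f_obj = 60 f_eye and 60 f_eye + f_eye = 305 cm, giving f_eye = 305/61 = 5.000 cm and f_obj = 300.000 cm.

5.00 cm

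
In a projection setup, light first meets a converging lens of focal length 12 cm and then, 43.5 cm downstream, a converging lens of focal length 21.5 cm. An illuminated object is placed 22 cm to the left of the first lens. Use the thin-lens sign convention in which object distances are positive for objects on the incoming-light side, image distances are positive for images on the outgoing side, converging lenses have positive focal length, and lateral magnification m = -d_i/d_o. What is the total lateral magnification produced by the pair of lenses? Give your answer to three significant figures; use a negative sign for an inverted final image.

-5.86

Applying the thin-lens equation to the first lens, 1/12 = 1/22 + 1/d_i1, which gives d_i1 = 26.400 cm.
Its lateral magnification is m_1 = -d_i1/d_o1 = -(26.400)/22 = -1.2000.
Object distance for lens 2: d_o2 = 43.5 - 26.400 = 17.100 cm.
Applying the thin-lens equation again with f_2 = 21.5 cm and d_o2 = 17.100 cm gives d_i2 = -83.557 cm.
m_2 = -(-83.557)/(17.100) = 4.8864.
Total m = m_1 x m_2 = (-1.2000)(4.8864) = -5.8636.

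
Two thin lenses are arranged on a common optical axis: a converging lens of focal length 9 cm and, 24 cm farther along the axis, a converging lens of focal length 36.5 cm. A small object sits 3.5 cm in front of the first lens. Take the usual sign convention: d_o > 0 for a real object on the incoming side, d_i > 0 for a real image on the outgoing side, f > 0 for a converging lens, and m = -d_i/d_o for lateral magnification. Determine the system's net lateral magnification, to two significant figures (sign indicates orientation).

Lens 1: 1/d_i1 = 1/f_1 - 1/d_o1 = 1/9 - 1/3.5 = -0.17460 cm^-1, so d_i1 = -5.727 cm.
m_1 = -(-5.727)/3.5 = 1.6364.
The intermediate image is virtual, 5.727 cm to the left of lens 1, so d_o2 = L - d_i1 = 24 - (-5.727) = 29.727 cm.
Lens 2: 1/d_i2 = 1/f_2 - 1/d_o2 = 1/36.5 - 1/(29.727) = -0.00624 cm^-1, so d_i2 = -160.208 cm.
m_2 = -(-160.208)/(29.727) = 5.3893.
The system's lateral magnification is m_1 m_2 = (1.6364)(5.3893) = 8.8188.

8.8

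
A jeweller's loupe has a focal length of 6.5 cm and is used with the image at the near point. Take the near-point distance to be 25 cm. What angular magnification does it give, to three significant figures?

4.85

M = 1 + D/f = 1 + 25/6.5 = 4.846.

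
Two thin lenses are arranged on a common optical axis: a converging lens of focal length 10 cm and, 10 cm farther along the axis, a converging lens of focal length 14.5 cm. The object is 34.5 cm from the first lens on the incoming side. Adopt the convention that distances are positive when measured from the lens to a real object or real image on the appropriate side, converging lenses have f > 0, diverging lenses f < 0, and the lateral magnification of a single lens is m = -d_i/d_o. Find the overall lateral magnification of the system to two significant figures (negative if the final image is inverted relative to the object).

-0.32

First lens: d_i1 = 1/(1/10 - 1/34.5) = 14.082 cm.
m_1 = -(14.082)/34.5 = -0.4082.
Since 14.082 cm > 10 cm, the first image lies past the second lens and serves as a virtual object: d_o2 = L - d_i1 = -4.082 cm.
Second lens: d_i2 = 1/(1/14.5 - 1/(-4.082)) = 3.185 cm.
m_2 = -(3.185)/(-4.082) = 0.7803.
Overall magnification: m = m_1 m_2 = -0.3185.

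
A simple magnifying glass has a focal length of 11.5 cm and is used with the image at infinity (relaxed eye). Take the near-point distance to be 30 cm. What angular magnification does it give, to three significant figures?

2.61

M = D/f = 30/11.5 = 2.609.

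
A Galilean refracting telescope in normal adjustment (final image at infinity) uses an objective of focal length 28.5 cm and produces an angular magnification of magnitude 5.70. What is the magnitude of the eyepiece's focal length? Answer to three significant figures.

|M| = f_obj/|f_eye|, so |f_eye| = f_obj/|M| = 28.5/5.7 = 5.000 cm.
(The eyepiece is diverging, so its signed focal length is -5.000 cm.)

5.00 cm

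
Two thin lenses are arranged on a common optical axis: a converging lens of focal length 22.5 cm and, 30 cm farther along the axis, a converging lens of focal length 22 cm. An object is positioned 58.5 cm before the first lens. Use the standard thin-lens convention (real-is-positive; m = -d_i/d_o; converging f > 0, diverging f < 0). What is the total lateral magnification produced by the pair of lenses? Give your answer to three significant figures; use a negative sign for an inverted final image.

Lens 1: 1/d_i1 = 1/f_1 - 1/d_o1 = 1/22.5 - 1/58.5 = 0.02735 cm^-1, so d_i1 = 36.562 cm.
m_1 = -(36.562)/58.5 = -0.6250.
This image would form 36.562 cm past lens 1, i.e. 6.562 cm beyond lens 2, so it is a virtual object for lens 2: d_o2 = 30 - 36.562 = -6.562 cm.
Lens 2: 1/d_i2 = 1/f_2 - 1/d_o2 = 1/22 - 1/(-6.562) = 0.19784 cm^-1, so d_i2 = 5.055 cm.
m_2 = -(5.055)/(-6.562) = 0.7702.
The system's lateral magnification is m_1 m_2 = (-0.6250)(0.7702) = -0.4814.

-0.481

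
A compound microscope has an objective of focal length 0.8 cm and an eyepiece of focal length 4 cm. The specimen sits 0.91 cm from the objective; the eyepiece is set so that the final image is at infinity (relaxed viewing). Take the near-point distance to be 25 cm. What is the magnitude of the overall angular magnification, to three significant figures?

45.5

Objective: 1/d_i = 1/f_obj - 1/d_o = 1/0.8 - 1/0.91 = 0.15110 cm^-1, so d_i = 6.618 cm.
m_obj = -d_i/d_o = -6.618/0.91 = -7.273.
Eyepiece angular magnification (image at infinity): M_eye = D/f_e = 25/4 = 6.250.
Overall M = m_obj x M_eye = (-7.273)(6.250) = -45.45.
|M| = 45.45.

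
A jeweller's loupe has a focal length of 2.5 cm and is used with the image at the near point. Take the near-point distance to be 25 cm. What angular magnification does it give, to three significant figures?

11.0

M = 1 + D/f = 1 + 25/2.5 = 11.000.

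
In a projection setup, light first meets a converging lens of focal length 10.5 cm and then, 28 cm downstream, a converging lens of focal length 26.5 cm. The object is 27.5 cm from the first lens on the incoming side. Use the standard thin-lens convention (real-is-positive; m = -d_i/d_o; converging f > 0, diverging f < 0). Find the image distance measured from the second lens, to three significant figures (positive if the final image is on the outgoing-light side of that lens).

Applying the thin-lens equation to the first lens, 1/10.5 = 1/27.5 + 1/d_i1, which gives d_i1 = 16.985 cm.
That image sits 11.015 cm in front of the second lens, so d_o2 = 11.015 cm.
Applying the thin-lens equation again with f_2 = 26.5 cm and d_o2 = 11.015 cm gives d_i2 = -18.849 cm.

-18.8 cm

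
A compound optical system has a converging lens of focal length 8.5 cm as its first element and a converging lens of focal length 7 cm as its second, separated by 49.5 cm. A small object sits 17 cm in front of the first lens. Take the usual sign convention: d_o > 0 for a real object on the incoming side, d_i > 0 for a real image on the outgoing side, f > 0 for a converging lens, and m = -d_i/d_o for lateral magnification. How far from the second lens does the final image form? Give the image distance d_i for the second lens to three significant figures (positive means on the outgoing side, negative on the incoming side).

Lens 1: 1/d_i1 = 1/f_1 - 1/d_o1 = 1/8.5 - 1/17 = 0.05882 cm^-1, so d_i1 = 17.000 cm.
That image sits 32.500 cm in front of the second lens, so d_o2 = 32.500 cm.
Lens 2: 1/d_i2 = 1/f_2 - 1/d_o2 = 1/7 - 1/(32.500) = 0.11209 cm^-1, so d_i2 = 8.922 cm.

8.92 cm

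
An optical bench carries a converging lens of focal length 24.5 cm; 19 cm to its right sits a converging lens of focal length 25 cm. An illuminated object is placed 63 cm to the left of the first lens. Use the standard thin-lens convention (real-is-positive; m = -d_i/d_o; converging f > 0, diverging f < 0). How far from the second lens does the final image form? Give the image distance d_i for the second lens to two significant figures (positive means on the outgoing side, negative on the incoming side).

Lens 1: 1/d_i1 = 1/f_1 - 1/d_o1 = 1/24.5 - 1/63 = 0.02494 cm^-1, so d_i1 = 40.091 cm.
Since 40.091 cm > 19 cm, the first image lies past the second lens and serves as a virtual object: d_o2 = L - d_i1 = -21.091 cm.
Lens 2: 1/d_i2 = 1/f_2 - 1/d_o2 = 1/25 - 1/(-21.091) = 0.08741 cm^-1, so d_i2 = 11.440 cm.

11 cm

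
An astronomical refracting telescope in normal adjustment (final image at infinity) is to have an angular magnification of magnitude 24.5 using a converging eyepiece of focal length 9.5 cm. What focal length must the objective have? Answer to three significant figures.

|M| = f_obj/|f_eye|, so f_obj = |M| x |f_eye| = 24.5 x 9.5 = 232.750 cm.

233 cm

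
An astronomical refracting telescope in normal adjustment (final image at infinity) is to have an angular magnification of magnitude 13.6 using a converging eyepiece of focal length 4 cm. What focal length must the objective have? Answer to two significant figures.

54 cm

|M| = f_obj/|f_eye|, so f_obj = |M| x |f_eye| = 13.6 x 4 = 54.400 cm.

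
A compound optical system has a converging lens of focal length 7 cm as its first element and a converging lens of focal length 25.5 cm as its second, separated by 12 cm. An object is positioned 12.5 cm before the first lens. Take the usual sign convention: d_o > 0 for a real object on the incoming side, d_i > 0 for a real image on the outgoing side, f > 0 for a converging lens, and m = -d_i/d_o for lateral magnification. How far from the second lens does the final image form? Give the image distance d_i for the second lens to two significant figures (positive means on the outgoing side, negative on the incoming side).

Applying the thin-lens equation to the first lens, 1/7 = 1/12.5 + 1/d_i1, which gives d_i1 = 15.909 cm.
This image would form 15.909 cm past lens 1, i.e. 3.909 cm beyond lens 2, so it is a virtual object for lens 2: d_o2 = 12 - 15.909 = -3.909 cm.
Applying the thin-lens equation again with f_2 = 25.5 cm and d_o2 = -3.909 cm gives d_i2 = 3.389 cm.

3.4 cm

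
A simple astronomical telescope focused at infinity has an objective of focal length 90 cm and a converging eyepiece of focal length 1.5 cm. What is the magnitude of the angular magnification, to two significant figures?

|M| = f_obj/|f_eye| = 90/1.5 = 60.000.

60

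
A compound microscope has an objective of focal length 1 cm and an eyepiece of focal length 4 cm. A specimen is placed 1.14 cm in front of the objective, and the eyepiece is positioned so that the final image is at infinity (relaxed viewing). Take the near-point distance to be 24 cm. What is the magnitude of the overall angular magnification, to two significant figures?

43

Objective: 1/d_i = 1/f_obj - 1/d_o = 1/1 - 1/1.14 = 0.12281 cm^-1, so d_i = 8.143 cm.
m_obj = -d_i/d_o = -8.143/1.14 = -7.143.
Eyepiece angular magnification (image at infinity): M_eye = D/f_e = 24/4 = 6.000.
Overall M = m_obj x M_eye = (-7.143)(6.000) = -42.86.
|M| = 42.86.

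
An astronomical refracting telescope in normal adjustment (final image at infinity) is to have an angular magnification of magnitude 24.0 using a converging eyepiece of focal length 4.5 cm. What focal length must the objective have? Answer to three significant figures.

108 cm

|M| = f_obj/|f_eye|, so f_obj = |M| x |f_eye| = 24.0 x 4.5 = 108.000 cm.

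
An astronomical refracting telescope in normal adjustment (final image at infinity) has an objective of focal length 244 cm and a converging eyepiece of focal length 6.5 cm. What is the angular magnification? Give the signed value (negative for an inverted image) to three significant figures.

M = -f_obj/f_eye = -244/(6.5) = -37.538.

-37.5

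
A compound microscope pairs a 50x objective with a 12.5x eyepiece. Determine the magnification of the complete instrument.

625

The overall magnification of a compound microscope is the product of the objective and eyepiece magnifications:
M = M_obj x M_eye = 50 x 12.5 = 625.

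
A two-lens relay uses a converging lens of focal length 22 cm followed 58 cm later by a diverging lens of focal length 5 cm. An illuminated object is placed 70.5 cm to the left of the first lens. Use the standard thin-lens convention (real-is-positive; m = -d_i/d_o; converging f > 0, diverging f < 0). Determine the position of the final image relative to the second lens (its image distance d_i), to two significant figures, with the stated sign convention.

First lens: d_i1 = 1/(1/22 - 1/70.5) = 31.979 cm.
Object distance for lens 2: d_o2 = 58 - 31.979 = 26.021 cm.
Second lens: d_i2 = 1/(1/(-5) - 1/(26.021)) = -4.194 cm.

-4.2 cm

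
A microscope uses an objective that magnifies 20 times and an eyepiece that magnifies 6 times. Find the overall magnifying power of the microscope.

120

The overall magnification of a compound microscope is the product of the objective and eyepiece magnifications:
M = M_obj x M_eye = 20 x 6 = 120.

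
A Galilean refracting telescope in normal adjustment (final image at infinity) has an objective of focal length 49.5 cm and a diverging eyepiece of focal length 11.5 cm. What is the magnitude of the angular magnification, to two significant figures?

|M| = f_obj/|f_eye| = 49.5/11.5 = 4.304.

4.3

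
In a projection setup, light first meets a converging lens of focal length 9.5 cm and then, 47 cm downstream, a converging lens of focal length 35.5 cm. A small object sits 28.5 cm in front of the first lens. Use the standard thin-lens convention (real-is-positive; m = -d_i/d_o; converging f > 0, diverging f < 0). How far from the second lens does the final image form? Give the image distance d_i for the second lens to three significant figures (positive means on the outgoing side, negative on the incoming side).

First lens: d_i1 = 1/(1/9.5 - 1/28.5) = 14.250 cm.
The intermediate image is 14.250 cm to the right of lens 1, so d_o2 = L - d_i1 = 47 - 14.250 = 32.750 cm.
Second lens: d_i2 = 1/(1/35.5 - 1/(32.750)) = -422.773 cm.

-423 cm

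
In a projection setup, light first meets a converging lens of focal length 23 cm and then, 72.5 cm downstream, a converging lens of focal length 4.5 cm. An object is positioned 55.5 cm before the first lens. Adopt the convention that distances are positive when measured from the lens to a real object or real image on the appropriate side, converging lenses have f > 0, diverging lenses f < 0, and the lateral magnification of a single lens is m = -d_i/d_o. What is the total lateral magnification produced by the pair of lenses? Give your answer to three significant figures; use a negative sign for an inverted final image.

First lens: d_i1 = 1/(1/23 - 1/55.5) = 39.277 cm.
m_1 = -(39.277)/55.5 = -0.7077.
That image sits 33.223 cm in front of the second lens, so d_o2 = 33.223 cm.
Second lens: d_i2 = 1/(1/4.5 - 1/(33.223)) = 5.205 cm.
m_2 = -(5.205)/(33.223) = -0.1567.
Overall magnification: m = m_1 m_2 = 0.1109.

0.111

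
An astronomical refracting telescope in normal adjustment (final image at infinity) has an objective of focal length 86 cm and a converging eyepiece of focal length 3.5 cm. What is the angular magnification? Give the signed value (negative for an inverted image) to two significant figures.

M = -f_obj/f_eye = -86/(3.5) = -24.571.

-25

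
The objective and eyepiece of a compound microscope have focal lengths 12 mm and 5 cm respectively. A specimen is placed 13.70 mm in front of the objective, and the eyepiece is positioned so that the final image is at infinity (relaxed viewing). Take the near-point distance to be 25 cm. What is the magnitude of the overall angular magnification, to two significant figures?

35

Convert to cm: f_obj = 12 mm = 1.2 cm; d_o = 13.70 mm = 1.37 cm.
Objective: 1/d_i = 1/f_obj - 1/d_o = 1/1.2 - 1/1.37 = 0.10341 cm^-1, so d_i = 9.671 cm.
m_obj = -d_i/d_o = -9.671/1.37 = -7.059.
Eyepiece angular magnification (image at infinity): M_eye = D/f_e = 25/5 = 5.000.
Overall M = m_obj x M_eye = (-7.059)(5.000) = -35.29.
|M| = 35.29.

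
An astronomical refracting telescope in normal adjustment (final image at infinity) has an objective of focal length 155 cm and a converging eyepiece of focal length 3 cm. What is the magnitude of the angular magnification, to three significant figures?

51.7

|M| = f_obj/|f_eye| = 155/3 = 51.667.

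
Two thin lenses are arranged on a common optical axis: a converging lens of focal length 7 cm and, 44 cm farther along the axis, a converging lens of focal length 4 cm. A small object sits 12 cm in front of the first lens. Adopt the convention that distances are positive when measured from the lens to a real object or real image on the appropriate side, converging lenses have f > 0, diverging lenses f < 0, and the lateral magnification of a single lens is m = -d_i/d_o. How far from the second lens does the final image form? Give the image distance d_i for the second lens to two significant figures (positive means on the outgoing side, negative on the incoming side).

4.7 cm

Lens 1: 1/d_i1 = 1/f_1 - 1/d_o1 = 1/7 - 1/12 = 0.05952 cm^-1, so d_i1 = 16.800 cm.
Object distance for lens 2: d_o2 = 44 - 16.800 = 27.200 cm.
Lens 2: 1/d_i2 = 1/f_2 - 1/d_o2 = 1/4 - 1/(27.200) = 0.21324 cm^-1, so d_i2 = 4.690 cm.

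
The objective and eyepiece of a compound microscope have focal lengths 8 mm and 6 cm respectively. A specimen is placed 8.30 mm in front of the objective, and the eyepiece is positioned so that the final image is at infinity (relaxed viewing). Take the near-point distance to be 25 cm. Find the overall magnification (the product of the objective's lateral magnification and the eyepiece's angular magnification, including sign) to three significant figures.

-111

Convert to cm: f_obj = 8 mm = 0.8 cm; d_o = 8.30 mm = 0.83 cm.
Objective: 1/d_i = 1/f_obj - 1/d_o = 1/0.8 - 1/0.83 = 0.04518 cm^-1, so d_i = 22.133 cm.
m_obj = -d_i/d_o = -22.133/0.83 = -26.667.
Eyepiece angular magnification (image at infinity): M_eye = D/f_e = 25/6 = 4.167.
Overall M = m_obj x M_eye = (-26.667)(4.167) = -111.11.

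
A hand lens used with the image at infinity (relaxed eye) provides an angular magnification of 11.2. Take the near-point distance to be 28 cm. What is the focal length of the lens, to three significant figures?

For the image at infinity, M = D/f.
f = D/M = 28/11.2 = 2.500 cm.

2.50 cm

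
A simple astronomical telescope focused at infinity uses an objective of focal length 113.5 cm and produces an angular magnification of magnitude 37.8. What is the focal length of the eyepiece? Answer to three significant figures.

3.00 cm

|M| = f_obj/f_eye, so f_eye = f_obj/|M| = 113.5/37.8 = 3.003 cm.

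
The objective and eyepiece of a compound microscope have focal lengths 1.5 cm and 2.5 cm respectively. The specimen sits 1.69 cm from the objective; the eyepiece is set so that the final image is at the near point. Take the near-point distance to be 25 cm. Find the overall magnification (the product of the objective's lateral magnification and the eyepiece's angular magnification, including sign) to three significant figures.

-86.8

Objective: 1/d_i = 1/f_obj - 1/d_o = 1/1.5 - 1/1.69 = 0.07495 cm^-1, so d_i = 13.342 cm.
m_obj = -d_i/d_o = -13.342/1.69 = -7.895.
Eyepiece angular magnification (image at near point): M_eye = 1 + D/f_e = 1 + 25/2.5 = 11.000.
Overall M = m_obj x M_eye = (-7.895)(11.000) = -86.84.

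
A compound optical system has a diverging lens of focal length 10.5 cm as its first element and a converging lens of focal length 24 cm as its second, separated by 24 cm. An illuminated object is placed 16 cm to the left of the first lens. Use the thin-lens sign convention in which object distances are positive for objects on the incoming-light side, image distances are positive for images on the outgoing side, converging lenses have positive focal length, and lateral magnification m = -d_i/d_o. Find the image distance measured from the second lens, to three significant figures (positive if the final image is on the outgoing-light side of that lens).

115 cm

Applying the thin-lens equation to the first lens, 1/(-10.5) = 1/16 + 1/d_i1, which gives d_i1 = -6.340 cm.
With d_i1 < 0 the first image is virtual and lies on the object side; the object distance for lens 2 is d_o2 = 24 - (-6.340) = 30.340 cm.
Applying the thin-lens equation again with f_2 = 24 cm and d_o2 = 30.340 cm gives d_i2 = 114.857 cm.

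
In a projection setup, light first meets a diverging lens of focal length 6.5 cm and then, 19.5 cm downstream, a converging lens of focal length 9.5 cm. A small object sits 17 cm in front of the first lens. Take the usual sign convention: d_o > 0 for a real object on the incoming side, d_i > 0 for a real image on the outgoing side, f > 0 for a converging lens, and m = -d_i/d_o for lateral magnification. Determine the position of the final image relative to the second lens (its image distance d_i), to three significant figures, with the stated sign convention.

15.6 cm

First lens: d_i1 = 1/(1/(-6.5) - 1/17) = -4.702 cm.
With d_i1 < 0 the first image is virtual and lies on the object side; the object distance for lens 2 is d_o2 = 19.5 - (-4.702) = 24.202 cm.
Second lens: d_i2 = 1/(1/9.5 - 1/(24.202)) = 15.639 cm.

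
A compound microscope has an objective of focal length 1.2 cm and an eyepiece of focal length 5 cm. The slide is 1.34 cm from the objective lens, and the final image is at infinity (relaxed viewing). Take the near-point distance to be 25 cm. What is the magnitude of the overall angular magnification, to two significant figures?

Objective: 1/d_i = 1/f_obj - 1/d_o = 1/1.2 - 1/1.34 = 0.08706 cm^-1, so d_i = 11.486 cm.
m_obj = -d_i/d_o = -11.486/1.34 = -8.571.
Eyepiece angular magnification (image at infinity): M_eye = D/f_e = 25/5 = 5.000.
Overall M = m_obj x M_eye = (-8.571)(5.000) = -42.86.
|M| = 42.86.

43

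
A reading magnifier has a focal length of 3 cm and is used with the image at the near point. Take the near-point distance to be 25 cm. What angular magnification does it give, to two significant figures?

M = 1 + D/f = 1 + 25/3 = 9.333.

9.3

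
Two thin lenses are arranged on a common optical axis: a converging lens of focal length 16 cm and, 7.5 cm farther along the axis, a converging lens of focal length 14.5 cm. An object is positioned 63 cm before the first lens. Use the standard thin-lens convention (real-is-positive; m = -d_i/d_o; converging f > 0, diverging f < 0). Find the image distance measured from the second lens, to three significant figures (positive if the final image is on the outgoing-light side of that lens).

Lens 1: 1/d_i1 = 1/f_1 - 1/d_o1 = 1/16 - 1/63 = 0.04663 cm^-1, so d_i1 = 21.447 cm.
This image would form 21.447 cm past lens 1, i.e. 13.947 cm beyond lens 2, so it is a virtual object for lens 2: d_o2 = 7.5 - 21.447 = -13.947 cm.
Lens 2: 1/d_i2 = 1/f_2 - 1/d_o2 = 1/14.5 - 1/(-13.947) = 0.14067 cm^-1, so d_i2 = 7.109 cm.

7.11 cm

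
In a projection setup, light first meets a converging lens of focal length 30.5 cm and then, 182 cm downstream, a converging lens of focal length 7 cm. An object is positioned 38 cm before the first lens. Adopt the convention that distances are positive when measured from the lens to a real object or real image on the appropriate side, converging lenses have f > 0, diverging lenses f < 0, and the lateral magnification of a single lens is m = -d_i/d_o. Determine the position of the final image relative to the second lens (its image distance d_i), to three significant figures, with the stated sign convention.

Applying the thin-lens equation to the first lens, 1/30.5 = 1/38 + 1/d_i1, which gives d_i1 = 154.533 cm.
The intermediate image is 154.533 cm to the right of lens 1, so d_o2 = L - d_i1 = 182 - 154.533 = 27.467 cm.
Applying the thin-lens equation again with f_2 = 7 cm and d_o2 = 27.467 cm gives d_i2 = 9.394 cm.

9.39 cm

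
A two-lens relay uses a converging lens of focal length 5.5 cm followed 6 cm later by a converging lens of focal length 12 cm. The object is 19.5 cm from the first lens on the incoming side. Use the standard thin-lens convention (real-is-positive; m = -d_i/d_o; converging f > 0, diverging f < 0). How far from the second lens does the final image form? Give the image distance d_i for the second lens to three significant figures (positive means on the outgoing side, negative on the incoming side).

Applying the thin-lens equation to the first lens, 1/5.5 = 1/19.5 + 1/d_i1, which gives d_i1 = 7.661 cm.
This image would form 7.661 cm past lens 1, i.e. 1.661 cm beyond lens 2, so it is a virtual object for lens 2: d_o2 = 6 - 7.661 = -1.661 cm.
Applying the thin-lens equation again with f_2 = 12 cm and d_o2 = -1.661 cm gives d_i2 = 1.459 cm.

1.46 cm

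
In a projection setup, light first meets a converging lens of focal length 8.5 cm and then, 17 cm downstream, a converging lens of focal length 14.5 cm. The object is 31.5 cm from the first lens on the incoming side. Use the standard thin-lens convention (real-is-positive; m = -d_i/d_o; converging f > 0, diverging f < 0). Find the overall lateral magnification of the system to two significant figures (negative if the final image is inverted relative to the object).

Applying the thin-lens equation to the first lens, 1/8.5 = 1/31.5 + 1/d_i1, which gives d_i1 = 11.641 cm.
Its lateral magnification is m_1 = -d_i1/d_o1 = -(11.641)/31.5 = -0.3696.
Object distance for lens 2: d_o2 = 17 - 11.641 = 5.359 cm.
Applying the thin-lens equation again with f_2 = 14.5 cm and d_o2 = 5.359 cm gives d_i2 = -8.500 cm.
m_2 = -(-8.500)/(5.359) = 1.5862.
Overall magnification: m = m_1 m_2 = -0.5862.

-0.59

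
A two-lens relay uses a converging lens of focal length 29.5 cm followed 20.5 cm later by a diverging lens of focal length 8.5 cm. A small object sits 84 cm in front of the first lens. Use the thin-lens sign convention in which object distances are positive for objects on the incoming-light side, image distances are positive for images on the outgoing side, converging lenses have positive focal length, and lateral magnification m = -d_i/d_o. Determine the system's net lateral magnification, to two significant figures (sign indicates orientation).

0.28

Applying the thin-lens equation to the first lens, 1/29.5 = 1/84 + 1/d_i1, which gives d_i1 = 45.468 cm.
Its lateral magnification is m_1 = -d_i1/d_o1 = -(45.468)/84 = -0.5413.
This image would form 45.468 cm past lens 1, i.e. 24.968 cm beyond lens 2, so it is a virtual object for lens 2: d_o2 = 20.5 - 45.468 = -24.968 cm.
Applying the thin-lens equation again with f_2 = -8.5 cm and d_o2 = -24.968 cm gives d_i2 = -12.887 cm.
m_2 = -(-12.887)/(-24.968) = -0.5162.
Overall magnification: m = m_1 m_2 = 0.2794.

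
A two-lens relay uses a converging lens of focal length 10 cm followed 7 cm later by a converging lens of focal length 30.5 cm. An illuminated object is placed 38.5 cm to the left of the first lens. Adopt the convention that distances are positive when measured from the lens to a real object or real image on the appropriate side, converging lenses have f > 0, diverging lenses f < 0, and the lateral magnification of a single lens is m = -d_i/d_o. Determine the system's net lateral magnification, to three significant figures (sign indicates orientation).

-0.289

First lens: d_i1 = 1/(1/10 - 1/38.5) = 13.509 cm.
m_1 = -(13.509)/38.5 = -0.3509.
This image would form 13.509 cm past lens 1, i.e. 6.509 cm beyond lens 2, so it is a virtual object for lens 2: d_o2 = 7 - 13.509 = -6.509 cm.
Second lens: d_i2 = 1/(1/30.5 - 1/(-6.509)) = 5.364 cm.
m_2 = -(5.364)/(-6.509) = 0.8241.
Overall magnification: m = m_1 m_2 = -0.2892.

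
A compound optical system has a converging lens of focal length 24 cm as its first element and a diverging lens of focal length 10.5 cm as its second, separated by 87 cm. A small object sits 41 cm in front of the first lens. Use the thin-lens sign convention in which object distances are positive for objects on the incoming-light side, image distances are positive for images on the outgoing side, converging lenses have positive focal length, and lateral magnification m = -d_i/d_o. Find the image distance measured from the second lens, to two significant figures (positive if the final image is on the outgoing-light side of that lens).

-7.7 cm

Lens 1: 1/d_i1 = 1/f_1 - 1/d_o1 = 1/24 - 1/41 = 0.01728 cm^-1, so d_i1 = 57.882 cm.
That image sits 29.118 cm in front of the second lens, so d_o2 = 29.118 cm.
Lens 2: 1/d_i2 = 1/f_2 - 1/d_o2 = 1/(-10.5) - 1/(29.118) = -0.12958 cm^-1, so d_i2 = -7.717 cm.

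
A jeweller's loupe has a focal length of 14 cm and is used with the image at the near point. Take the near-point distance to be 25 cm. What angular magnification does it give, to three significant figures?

M = 1 + D/f = 1 + 25/14 = 2.786.

2.79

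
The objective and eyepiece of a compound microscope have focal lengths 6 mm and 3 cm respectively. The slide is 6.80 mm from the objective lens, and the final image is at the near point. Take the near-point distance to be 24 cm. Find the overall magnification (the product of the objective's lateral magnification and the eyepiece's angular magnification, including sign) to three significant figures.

-67.5

Convert to cm: f_obj = 6 mm = 0.6 cm; d_o = 6.80 mm = 0.68 cm.
Objective: 1/d_i = 1/f_obj - 1/d_o = 1/0.6 - 1/0.68 = 0.19608 cm^-1, so d_i = 5.100 cm.
m_obj = -d_i/d_o = -5.100/0.68 = -7.500.
Eyepiece angular magnification (image at near point): M_eye = 1 + D/f_e = 1 + 24/3 = 9.000.
Overall M = m_obj x M_eye = (-7.500)(9.000) = -67.50.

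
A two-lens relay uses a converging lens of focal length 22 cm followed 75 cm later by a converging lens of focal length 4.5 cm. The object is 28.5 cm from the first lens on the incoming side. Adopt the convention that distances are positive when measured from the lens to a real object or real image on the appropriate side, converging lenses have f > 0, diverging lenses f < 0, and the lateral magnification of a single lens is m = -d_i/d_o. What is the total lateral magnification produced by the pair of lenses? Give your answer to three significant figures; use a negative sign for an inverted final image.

-0.587

First lens: d_i1 = 1/(1/22 - 1/28.5) = 96.462 cm.
m_1 = -(96.462)/28.5 = -3.3846.
This image would form 96.462 cm past lens 1, i.e. 21.462 cm beyond lens 2, so it is a virtual object for lens 2: d_o2 = 75 - 96.462 = -21.462 cm.
Second lens: d_i2 = 1/(1/4.5 - 1/(-21.462)) = 3.720 cm.
m_2 = -(3.720)/(-21.462) = 0.1733.
The system's lateral magnification is m_1 m_2 = (-3.3846)(0.1733) = -0.5867.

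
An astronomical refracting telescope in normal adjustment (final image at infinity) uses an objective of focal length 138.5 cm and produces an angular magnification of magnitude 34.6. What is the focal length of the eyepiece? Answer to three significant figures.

4.00 cm

|M| = f_obj/f_eye, so f_eye = f_obj/|M| = 138.5/34.6 = 4.003 cm.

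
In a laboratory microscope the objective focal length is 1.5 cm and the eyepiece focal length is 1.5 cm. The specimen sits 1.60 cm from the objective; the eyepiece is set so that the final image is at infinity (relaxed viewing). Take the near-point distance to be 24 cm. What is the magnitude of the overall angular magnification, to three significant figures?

240

Objective: 1/d_i = 1/f_obj - 1/d_o = 1/1.5 - 1/1.60 = 0.04167 cm^-1, so d_i = 24.000 cm.
m_obj = -d_i/d_o = -24.000/1.60 = -15.000.
Eyepiece angular magnification (image at infinity): M_eye = D/f_e = 24/1.5 = 16.000.
Overall M = m_obj x M_eye = (-15.000)(16.000) = -240.00.
|M| = 240.00.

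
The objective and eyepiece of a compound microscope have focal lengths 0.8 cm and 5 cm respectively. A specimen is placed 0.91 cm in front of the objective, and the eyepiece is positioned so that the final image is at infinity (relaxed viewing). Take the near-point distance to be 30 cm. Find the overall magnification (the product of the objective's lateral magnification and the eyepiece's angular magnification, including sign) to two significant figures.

-44

Objective: 1/d_i = 1/f_obj - 1/d_o = 1/0.8 - 1/0.91 = 0.15110 cm^-1, so d_i = 6.618 cm.
m_obj = -d_i/d_o = -6.618/0.91 = -7.273.
Eyepiece angular magnification (image at infinity): M_eye = D/f_e = 30/5 = 6.000.
Overall M = m_obj x M_eye = (-7.273)(6.000) = -43.64.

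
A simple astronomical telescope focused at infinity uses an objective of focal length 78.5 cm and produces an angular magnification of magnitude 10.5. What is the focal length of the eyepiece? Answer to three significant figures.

7.48 cm

|M| = f_obj/f_eye, so f_eye = f_obj/|M| = 78.5/10.5 = 7.476 cm.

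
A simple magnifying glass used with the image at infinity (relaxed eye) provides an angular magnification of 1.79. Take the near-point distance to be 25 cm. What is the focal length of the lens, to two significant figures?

14 cm

For the image at infinity, M = D/f.
f = D/M = 25/1.79 = 13.966 cm.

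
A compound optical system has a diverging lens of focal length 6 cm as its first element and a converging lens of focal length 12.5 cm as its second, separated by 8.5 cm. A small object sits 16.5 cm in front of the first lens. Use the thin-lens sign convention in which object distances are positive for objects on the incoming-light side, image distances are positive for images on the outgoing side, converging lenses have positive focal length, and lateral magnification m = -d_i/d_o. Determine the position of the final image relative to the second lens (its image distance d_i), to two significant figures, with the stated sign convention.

400 cm

Lens 1: 1/d_i1 = 1/f_1 - 1/d_o1 = 1/(-6) - 1/16.5 = -0.22727 cm^-1, so d_i1 = -4.400 cm.
With d_i1 < 0 the first image is virtual and lies on the object side; the object distance for lens 2 is d_o2 = 8.5 - (-4.400) = 12.900 cm.
Lens 2: 1/d_i2 = 1/f_2 - 1/d_o2 = 1/12.5 - 1/(12.900) = 0.00248 cm^-1, so d_i2 = 403.125 cm.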